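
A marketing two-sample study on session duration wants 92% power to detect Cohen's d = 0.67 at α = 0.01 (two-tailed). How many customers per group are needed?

z_{α/2} = 2.576, z_β = Φ⁻¹(0.92) = 1.405. For medium effect (d = 0.67): n per group = 2(z_{α/2} + z_β)²/d² = 2(2.576 + 1.405)²/0.67² = 70.6 → 71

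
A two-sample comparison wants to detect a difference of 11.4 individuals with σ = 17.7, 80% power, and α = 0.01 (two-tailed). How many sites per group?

n per group = 2(z_α/2 + z_β)²σ²/d² = 2×(2.576 + 0.84)²×17.7²/11.4² = 56.3 → n = 57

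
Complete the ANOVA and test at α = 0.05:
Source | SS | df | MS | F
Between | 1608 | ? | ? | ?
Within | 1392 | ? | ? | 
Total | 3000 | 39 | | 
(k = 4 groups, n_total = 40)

df_between = 3, df_within = 36. MS_between = 536.0, MS_within = 38.67. F = 13.862, F_crit ≈ 2.866. Reject H₀.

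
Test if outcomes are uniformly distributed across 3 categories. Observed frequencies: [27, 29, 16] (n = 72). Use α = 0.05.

Expected = 24 each. χ² = Σ(O-E)²/E = 4.083. df = 2, critical value = 5.991. Fail to reject H₀.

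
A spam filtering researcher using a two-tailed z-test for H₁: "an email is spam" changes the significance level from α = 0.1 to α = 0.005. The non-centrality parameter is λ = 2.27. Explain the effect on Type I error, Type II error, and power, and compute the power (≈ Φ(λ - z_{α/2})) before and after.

Decreasing α from 0.1 to 0.005:
• Type I error rate decreases (α is the Type I rate by definition).
• Critical value moves from z_{α/2} = 1.645 to 2.807, so power = Φ(λ - z_{α/2}) goes from Φ(2.27 - 1.645) = 0.734 to Φ(2.27 - 2.807) = 0.296.
• Type II error rate β = 1 - power therefore increases (0.266 → 0.704).
Appropriate when false positives are costly — here, a legitimate email is sent to the spam folder and the user misses it.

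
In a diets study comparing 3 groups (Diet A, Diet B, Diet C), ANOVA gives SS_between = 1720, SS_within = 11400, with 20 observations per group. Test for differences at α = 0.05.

df_between = 2, df_within = 57. F = MS_between/MS_within = 860.0/200.0 = 4.3. F_crit ≈ 3.159. Reject H₀. At least one mean differs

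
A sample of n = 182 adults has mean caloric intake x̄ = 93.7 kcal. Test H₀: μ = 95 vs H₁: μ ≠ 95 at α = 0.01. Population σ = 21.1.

z = (x̄ - μ₀)/(σ/√n) = (93.7 - 95)/(21.1/√182) = -0.831. Critical value: ±2.576. Since |-0.831| ≤ 2.576, Fail to reject H₀.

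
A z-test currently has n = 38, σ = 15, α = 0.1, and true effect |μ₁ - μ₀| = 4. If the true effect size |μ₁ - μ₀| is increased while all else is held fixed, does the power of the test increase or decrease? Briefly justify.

Power increases: a larger true effect increases the non-centrality λ = |μ₁ - μ₀|/(σ/√n).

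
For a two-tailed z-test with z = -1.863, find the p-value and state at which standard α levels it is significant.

p = 2·P(Z > |-1.863|) = 2·(1 - Φ(1.863)) ≈ 0.0625. Significant at α = 0.1.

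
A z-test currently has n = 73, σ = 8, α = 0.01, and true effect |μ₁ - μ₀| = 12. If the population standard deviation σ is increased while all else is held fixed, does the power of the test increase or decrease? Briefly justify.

Power decreases: a larger σ inflates the standard error σ/√n, pulling the sampling distribution under H₁ back toward the critical value.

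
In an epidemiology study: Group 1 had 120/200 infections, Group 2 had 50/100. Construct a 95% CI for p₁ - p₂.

p̂₁ = 0.6, p̂₂ = 0.5. Difference = 0.1. CI = (-0.019, 0.219)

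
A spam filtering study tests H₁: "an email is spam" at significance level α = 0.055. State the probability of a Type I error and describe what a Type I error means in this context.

P(Type I error) = α = 0.055. A Type I error is rejecting H₀ when H₀ is actually true (false positive) — here, concluding that an email is spam when in fact this is not the case. Consequence: a legitimate email is sent to the spam folder and the user misses it.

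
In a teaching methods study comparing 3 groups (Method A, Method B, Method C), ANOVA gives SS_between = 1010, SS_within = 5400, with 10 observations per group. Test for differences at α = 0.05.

df_between = 2, df_within = 27. F = MS_between/MS_within = 505.0/200.0 = 2.525. F_crit ≈ 3.354. Fail to reject H₀.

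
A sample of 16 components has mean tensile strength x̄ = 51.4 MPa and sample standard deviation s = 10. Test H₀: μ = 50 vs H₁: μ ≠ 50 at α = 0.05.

t = (x̄ - μ₀)/(s/√n) = (51.4 - 50)/(10/√16) = 0.56. df = 15, critical t = ±2.131. Fail to reject H₀.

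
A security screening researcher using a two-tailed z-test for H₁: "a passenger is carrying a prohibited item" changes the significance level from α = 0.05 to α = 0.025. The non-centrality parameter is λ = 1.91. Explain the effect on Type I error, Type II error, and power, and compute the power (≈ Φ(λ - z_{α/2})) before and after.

Decreasing α from 0.05 to 0.025:
• Type I error rate decreases (α is the Type I rate by definition).
• Critical value moves from z_{α/2} = 1.96 to 2.241, so power = Φ(λ - z_{α/2}) goes from Φ(1.91 - 1.96) = 0.48 to Φ(1.91 - 2.241) = 0.37.
• Type II error rate β = 1 - power therefore increases (0.52 → 0.63).
Appropriate when false positives are costly — here, detaining an innocent passenger — delay and inconvenience.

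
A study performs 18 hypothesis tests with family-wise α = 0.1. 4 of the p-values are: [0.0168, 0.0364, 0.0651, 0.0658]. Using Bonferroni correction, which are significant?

Bonferroni α = 0.1/18 = 0.00556. None of the given p-values are significant.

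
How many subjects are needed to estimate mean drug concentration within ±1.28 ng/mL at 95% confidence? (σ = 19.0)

n = (z*σ/E)² = (1.96×19.0/1.28)² = 846.4 → n = 847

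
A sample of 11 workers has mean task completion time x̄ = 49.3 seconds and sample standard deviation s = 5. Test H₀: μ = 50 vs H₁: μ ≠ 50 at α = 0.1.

t = (x̄ - μ₀)/(s/√n) = (49.3 - 50)/(5/√11) = -0.464. df = 10, critical t = ±1.812. Fail to reject H₀.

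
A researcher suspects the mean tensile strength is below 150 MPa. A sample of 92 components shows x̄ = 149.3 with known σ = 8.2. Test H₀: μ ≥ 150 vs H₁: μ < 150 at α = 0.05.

z = -0.819. Critical value: -1.645. Fail to reject H₀.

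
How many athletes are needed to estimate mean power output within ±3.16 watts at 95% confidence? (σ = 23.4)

n = (z*σ/E)² = (1.96×23.4/3.16)² = 210.7 → n = 211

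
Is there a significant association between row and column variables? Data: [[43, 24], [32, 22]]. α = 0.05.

χ² = 0.307. df = 1, critical = 3.841. Fail to reject H₀. No evidence of dependence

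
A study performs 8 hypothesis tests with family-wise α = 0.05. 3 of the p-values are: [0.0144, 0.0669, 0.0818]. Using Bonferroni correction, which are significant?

Bonferroni α = 0.05/8 = 0.00625. None of the given p-values are significant.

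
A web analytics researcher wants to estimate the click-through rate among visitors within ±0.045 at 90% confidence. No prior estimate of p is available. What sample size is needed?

Conservative approach: use p = 0.5 (maximizes p(1-p) = 0.25). n = z²(0.25)/E² = 1.645²×0.25/0.045² = 334.1 → n = 335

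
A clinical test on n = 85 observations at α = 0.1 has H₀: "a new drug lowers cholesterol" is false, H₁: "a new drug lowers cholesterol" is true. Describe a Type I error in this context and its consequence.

Type I error: rejecting H₀ when it is true — concluding that a new drug lowers cholesterol when in fact it is not. Consequence: approving an ineffective drug — patients take a useless medication and may skip effective alternatives.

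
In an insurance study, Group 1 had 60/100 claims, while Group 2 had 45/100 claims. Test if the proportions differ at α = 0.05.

p̂₁ = 0.6, p̂₂ = 0.45, pooled p̂ = 0.525. z = 2.124. Critical: ±1.96. Reject H₀.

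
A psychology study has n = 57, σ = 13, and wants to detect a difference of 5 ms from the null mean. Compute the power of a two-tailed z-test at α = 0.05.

SE = σ/√n = 13/√57 = 1.722. Non-centrality λ = d/SE = 5/1.722 = 2.904. Power ≈ Φ(λ - z_{α/2}) = Φ(2.904 - 1.96) = Φ(0.944) = 0.827.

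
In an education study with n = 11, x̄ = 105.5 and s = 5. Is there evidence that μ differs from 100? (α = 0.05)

t = (x̄ - μ₀)/(s/√n) = (105.5 - 100)/(5/√11) = 3.648. df = 10, critical t = ±2.228. Reject H₀.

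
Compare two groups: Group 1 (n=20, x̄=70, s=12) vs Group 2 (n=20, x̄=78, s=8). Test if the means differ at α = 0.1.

Pooled sp = 10.2. t = -2.481, df = 38. Critical t = ±1.686. Reject H₀.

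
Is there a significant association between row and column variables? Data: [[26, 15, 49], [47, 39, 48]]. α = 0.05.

χ² = 8.399. df = 2, critical = 5.991. Reject H₀. Variables are dependent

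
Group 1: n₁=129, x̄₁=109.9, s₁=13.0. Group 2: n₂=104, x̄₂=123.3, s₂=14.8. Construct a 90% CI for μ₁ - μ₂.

Difference = -13.4. SE = √(13.0²/129 + 14.8²/104) = 1.848. CI = (-16.44, -10.36)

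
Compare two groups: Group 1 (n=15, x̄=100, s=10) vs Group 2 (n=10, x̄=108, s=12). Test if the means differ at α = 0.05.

Pooled sp = 10.83. t = -1.81, df = 23. Critical t = ±2.069. Fail to reject H₀.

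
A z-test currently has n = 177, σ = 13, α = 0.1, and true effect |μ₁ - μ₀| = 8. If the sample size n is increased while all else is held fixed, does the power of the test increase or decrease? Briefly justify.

Power increases: a larger n shrinks the standard error σ/√n, moving the sampling distribution under H₁ further from the critical value.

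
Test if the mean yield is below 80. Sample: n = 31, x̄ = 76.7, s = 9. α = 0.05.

t = (76.7 - 80)/(9/√31) = -2.042, df = 30. Critical t = -1.697. Reject H₀.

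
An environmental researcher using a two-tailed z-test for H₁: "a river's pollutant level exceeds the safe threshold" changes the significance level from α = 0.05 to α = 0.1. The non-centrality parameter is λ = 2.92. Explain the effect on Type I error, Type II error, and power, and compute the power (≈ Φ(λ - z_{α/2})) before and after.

Increasing α from 0.05 to 0.1:
• Type I error rate increases (α is the Type I rate by definition).
• Critical value moves from z_{α/2} = 1.96 to 1.645, so power = Φ(λ - z_{α/2}) goes from Φ(2.92 - 1.96) = 0.831 to Φ(2.92 - 1.645) = 0.899.
• Type II error rate β = 1 - power therefore decreases (0.169 → 0.101).
Appropriate when false negatives are costly — here, allowing unsafe pollution to continue.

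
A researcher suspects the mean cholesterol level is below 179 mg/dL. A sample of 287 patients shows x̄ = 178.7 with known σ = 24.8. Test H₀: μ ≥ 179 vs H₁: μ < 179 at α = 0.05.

z = -0.205. Critical value: -1.645. Fail to reject H₀.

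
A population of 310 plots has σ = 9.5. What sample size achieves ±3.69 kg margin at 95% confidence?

Without FPC: n₀ = (1.96×9.5/3.69)² = 25.463. With FPC: n = n₀N/(n₀+N-1) = 23.6 → n = 24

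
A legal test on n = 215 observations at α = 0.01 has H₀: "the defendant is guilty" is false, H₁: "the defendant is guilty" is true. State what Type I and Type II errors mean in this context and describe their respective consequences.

Type I (false positive): concluding that the defendant is guilty when it is not — convicting an innocent person. Type II (false negative): failing to conclude that the defendant is guilty when it is — acquitting a guilty person. Which is costlier depends on domain priorities and is a judgement call rather than a statistical fact.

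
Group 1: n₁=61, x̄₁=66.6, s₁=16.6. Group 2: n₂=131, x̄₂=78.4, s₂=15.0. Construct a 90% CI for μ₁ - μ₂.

Difference = -11.8. SE = √(16.6²/61 + 15.0²/131) = 2.497. CI = (-15.91, -7.69)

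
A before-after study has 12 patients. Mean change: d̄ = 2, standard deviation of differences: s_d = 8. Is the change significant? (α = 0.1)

t = d̄/(s_d/√n) = 2/(8/√12) = 0.866. df = 11, critical t = ±1.796. Fail to reject H₀.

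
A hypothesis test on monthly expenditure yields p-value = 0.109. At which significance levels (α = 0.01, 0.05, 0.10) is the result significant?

p = 0.109. Not significant at any of the given levels.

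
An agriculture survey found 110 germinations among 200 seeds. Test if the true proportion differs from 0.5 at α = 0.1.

p̂ = 0.55, p₀ = 0.5. z = (p̂ - p₀)/√(p₀(1-p₀)/n) = 1.414. Critical: ±1.645. Fail to reject H₀.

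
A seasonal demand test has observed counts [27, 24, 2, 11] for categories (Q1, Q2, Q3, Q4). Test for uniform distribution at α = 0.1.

Expected = 16 each. χ² = Σ(O-E)²/E = 25.375. df = 3, critical value = 6.251. Reject H₀.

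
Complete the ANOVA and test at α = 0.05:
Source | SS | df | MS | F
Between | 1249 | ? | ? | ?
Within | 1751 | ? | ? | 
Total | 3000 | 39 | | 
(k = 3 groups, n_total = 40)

df_between = 2, df_within = 37. MS_between = 624.5, MS_within = 47.32. F = 13.196, F_crit ≈ 3.252. Reject H₀.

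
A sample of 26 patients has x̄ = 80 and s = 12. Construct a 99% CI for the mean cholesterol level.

CI = x̄ ± t*(s/√n) = 80 ± 2.787(12/√26) = (73.44, 86.56)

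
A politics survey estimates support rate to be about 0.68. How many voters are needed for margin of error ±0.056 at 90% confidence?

n = z²p(1-p)/E² = 1.645²×0.68×0.32/0.056² = 187.8 → n = 188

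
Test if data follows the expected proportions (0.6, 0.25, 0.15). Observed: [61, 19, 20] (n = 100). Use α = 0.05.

Expected: [60.0, 25.0, 15.0]. χ² = 3.123. df = 2, critical = 5.991. Fail to reject H₀.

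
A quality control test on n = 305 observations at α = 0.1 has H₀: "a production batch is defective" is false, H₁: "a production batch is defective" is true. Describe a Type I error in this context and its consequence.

Type I error: rejecting H₀ when it is true — concluding that a production batch is defective when in fact it is not. Consequence: scrapping a good batch — wasted material and cost for no reason.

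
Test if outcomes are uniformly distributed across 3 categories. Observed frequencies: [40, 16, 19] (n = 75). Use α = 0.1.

Expected = 25 each. χ² = Σ(O-E)²/E = 13.68. df = 2, critical value = 4.605. Reject H₀.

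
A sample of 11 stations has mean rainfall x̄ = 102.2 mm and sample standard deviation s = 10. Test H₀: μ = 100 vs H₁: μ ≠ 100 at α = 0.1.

t = (x̄ - μ₀)/(s/√n) = (102.2 - 100)/(10/√11) = 0.73. df = 10, critical t = ±1.812. Fail to reject H₀.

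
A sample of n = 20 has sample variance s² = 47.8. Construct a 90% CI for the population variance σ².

df = 19. χ²_{0.05} = 30.144, χ²_{0.95} = 10.117. CI for σ² = ((n-1)s²/χ²_{α/2}, (n-1)s²/χ²_{1-α/2}) = (19·47.8/30.144, 19·47.8/10.117) = (30.13, 89.77)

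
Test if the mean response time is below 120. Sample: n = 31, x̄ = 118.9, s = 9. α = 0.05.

t = (118.9 - 120)/(9/√31) = -0.681, df = 30. Critical t = -1.697. Fail to reject H₀.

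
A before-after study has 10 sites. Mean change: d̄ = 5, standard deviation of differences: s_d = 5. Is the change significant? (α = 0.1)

t = d̄/(s_d/√n) = 5/(5/√10) = 3.162. df = 9, critical t = ±1.833. Reject H₀.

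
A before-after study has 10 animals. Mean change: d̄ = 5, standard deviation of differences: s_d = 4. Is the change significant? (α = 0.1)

t = d̄/(s_d/√n) = 5/(4/√10) = 3.953. df = 9, critical t = ±1.833. Reject H₀.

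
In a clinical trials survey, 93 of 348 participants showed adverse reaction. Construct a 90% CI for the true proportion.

p̂ = 0.267. CI = p̂ ± z*√(p̂(1-p̂)/n) = (0.228, 0.306)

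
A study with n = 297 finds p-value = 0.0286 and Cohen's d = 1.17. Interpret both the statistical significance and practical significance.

Statistically significant (p = 0.0286 < 0.05). Cohen's d = 1.17 indicates a large effect size. Both statistical and practical significance should be considered.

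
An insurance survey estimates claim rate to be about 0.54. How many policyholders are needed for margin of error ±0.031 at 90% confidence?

n = z²p(1-p)/E² = 1.645²×0.54×0.46/0.031² = 699.5 → n = 700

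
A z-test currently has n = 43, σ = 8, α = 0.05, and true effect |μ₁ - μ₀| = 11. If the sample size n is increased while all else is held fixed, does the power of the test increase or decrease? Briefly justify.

Power increases: a larger n shrinks the standard error σ/√n, moving the sampling distribution under H₁ further from the critical value.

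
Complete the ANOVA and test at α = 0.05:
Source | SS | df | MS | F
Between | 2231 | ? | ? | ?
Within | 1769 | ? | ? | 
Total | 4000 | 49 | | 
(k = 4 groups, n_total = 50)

df_between = 3, df_within = 46. MS_between = 743.67, MS_within = 38.46. F = 19.338, F_crit ≈ 2.807. Reject H₀.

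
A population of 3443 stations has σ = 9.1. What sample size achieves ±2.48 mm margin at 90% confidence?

Without FPC: n₀ = (1.645×9.1/2.48)² = 36.434. With FPC: n = n₀N/(n₀+N-1) = 36.1 → n = 37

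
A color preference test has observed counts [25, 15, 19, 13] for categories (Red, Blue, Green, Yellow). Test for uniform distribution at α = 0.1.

Expected = 18 each. χ² = Σ(O-E)²/E = 4.667. df = 3, critical value = 6.251. Fail to reject H₀.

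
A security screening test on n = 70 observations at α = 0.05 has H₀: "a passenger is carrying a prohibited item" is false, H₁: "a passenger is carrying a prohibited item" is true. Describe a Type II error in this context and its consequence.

Type II error: failing to reject H₀ when it is false — concluding that a passenger is carrying a prohibited item is not supported when in fact it is. Consequence: letting a prohibited item through — security breach.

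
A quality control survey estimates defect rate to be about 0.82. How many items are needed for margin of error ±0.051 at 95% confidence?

n = z²p(1-p)/E² = 1.96²×0.82×0.18/0.051² = 218.001 → n = 219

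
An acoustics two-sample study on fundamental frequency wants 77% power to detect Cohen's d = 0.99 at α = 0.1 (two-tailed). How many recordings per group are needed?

z_{α/2} = 1.645, z_β = Φ⁻¹(0.77) = 0.739. For large effect (d = 0.99): n per group = 2(z_{α/2} + z_β)²/d² = 2(1.645 + 0.739)²/0.99² = 11.6 → 12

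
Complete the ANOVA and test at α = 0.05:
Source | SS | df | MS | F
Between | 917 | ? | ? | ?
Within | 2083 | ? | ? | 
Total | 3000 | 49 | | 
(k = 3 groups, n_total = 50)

df_between = 2, df_within = 47. MS_between = 458.5, MS_within = 44.32. F = 10.345, F_crit ≈ 3.195. Reject H₀.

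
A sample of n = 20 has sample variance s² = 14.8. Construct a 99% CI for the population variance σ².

df = 19. χ²_{0.005} = 38.582, χ²_{0.995} = 6.844. CI for σ² = ((n-1)s²/χ²_{α/2}, (n-1)s²/χ²_{1-α/2}) = (19·14.8/38.582, 19·14.8/6.844) = (7.29, 41.09)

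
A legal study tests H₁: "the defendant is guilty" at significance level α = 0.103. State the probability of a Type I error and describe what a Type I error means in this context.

P(Type I error) = α = 0.103. A Type I error is rejecting H₀ when H₀ is actually true (false positive) — here, concluding that the defendant is guilty when in fact this is not the case. Consequence: convicting an innocent person.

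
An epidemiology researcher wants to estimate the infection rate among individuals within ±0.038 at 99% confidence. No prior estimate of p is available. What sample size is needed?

Conservative approach: use p = 0.5 (maximizes p(1-p) = 0.25). n = z²(0.25)/E² = 2.576²×0.25/0.038² = 1148.9 → n = 1149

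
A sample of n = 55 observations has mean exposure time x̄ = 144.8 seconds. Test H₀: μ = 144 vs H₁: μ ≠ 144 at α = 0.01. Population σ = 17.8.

z = (x̄ - μ₀)/(σ/√n) = (144.8 - 144)/(17.8/√55) = 0.333. Critical value: ±2.576. Since |0.333| ≤ 2.576, Fail to reject H₀.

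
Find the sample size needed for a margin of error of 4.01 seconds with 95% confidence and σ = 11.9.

n = (z*σ/E)² = (1.96×11.9/4.01)² = 33.8 → n = 34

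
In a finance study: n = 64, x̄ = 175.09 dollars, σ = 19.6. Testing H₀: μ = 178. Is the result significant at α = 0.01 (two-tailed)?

z = (175.09 - 178)/(19.6/√64) = -1.188. Since |z| ≤ 2.576, not significant at α = 0.01.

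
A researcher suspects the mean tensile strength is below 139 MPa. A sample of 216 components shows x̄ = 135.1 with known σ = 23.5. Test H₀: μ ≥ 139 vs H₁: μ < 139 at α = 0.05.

z = -2.439. Critical value: -1.645. Reject H₀.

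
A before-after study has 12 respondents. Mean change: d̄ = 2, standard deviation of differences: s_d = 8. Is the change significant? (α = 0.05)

t = d̄/(s_d/√n) = 2/(8/√12) = 0.866. df = 11, critical t = ±2.201. Fail to reject H₀.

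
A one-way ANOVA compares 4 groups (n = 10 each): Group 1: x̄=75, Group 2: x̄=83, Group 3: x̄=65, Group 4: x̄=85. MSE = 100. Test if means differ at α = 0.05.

Grand mean = 77.0. SS_between = 2480.0, MS_between = 826.67. F = 8.267, F_crit ≈ 2.866. Reject H₀.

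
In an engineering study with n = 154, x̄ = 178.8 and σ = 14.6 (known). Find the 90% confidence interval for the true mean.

CI = x̄ ± z*(σ/√n) = 178.8 ± 1.645(14.6/√154) = 178.8 ± 1.94 = (176.86, 180.74)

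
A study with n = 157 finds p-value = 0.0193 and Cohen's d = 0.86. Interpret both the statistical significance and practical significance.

Statistically significant (p = 0.0193 < 0.05). Cohen's d = 0.86 indicates a large effect size. Both statistical and practical significance should be considered.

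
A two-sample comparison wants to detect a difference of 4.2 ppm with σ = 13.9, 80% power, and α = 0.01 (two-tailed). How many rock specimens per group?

n per group = 2(z_α/2 + z_β)²σ²/d² = 2×(2.576 + 0.84)²×13.9²/4.2² = 255.6 → n = 256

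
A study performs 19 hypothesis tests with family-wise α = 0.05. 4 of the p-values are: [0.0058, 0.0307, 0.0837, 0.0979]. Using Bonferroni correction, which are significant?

Bonferroni α = 0.05/19 = 0.00263. None of the given p-values are significant.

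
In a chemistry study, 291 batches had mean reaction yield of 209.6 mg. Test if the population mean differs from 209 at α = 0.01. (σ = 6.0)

z = (x̄ - μ₀)/(σ/√n) = (209.6 - 209)/(6.0/√291) = 1.706. Critical value: ±2.576. Since |1.706| ≤ 2.576, Fail to reject H₀.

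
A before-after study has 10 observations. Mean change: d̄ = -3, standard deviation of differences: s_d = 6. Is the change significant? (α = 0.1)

t = d̄/(s_d/√n) = -3/(6/√10) = -1.581. df = 9, critical t = ±1.833. Fail to reject H₀.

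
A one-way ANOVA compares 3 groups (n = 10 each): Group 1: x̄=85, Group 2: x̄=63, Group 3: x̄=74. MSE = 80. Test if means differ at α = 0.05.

Grand mean = 74.0. SS_between = 2420.0, MS_between = 1210.0. F = 15.125, F_crit ≈ 3.354. Reject H₀.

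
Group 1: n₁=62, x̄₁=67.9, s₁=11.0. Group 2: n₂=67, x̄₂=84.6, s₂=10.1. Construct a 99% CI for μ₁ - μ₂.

Difference = -16.7. SE = √(11.0²/62 + 10.1²/67) = 1.864. CI = (-21.5, -11.9)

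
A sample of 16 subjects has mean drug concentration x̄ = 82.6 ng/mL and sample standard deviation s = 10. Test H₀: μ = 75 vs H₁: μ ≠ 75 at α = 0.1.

t = (x̄ - μ₀)/(s/√n) = (82.6 - 75)/(10/√16) = 3.04. df = 15, critical t = ±1.753. Reject H₀.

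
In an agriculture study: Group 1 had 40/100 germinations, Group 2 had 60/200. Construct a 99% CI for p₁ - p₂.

p̂₁ = 0.4, p̂₂ = 0.3. Difference = 0.1. CI = (-0.051, 0.251)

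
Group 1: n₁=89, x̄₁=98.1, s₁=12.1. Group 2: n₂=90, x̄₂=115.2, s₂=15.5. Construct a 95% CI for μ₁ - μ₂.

Difference = -17.1. SE = √(12.1²/89 + 15.5²/90) = 2.077. CI = (-21.17, -13.03)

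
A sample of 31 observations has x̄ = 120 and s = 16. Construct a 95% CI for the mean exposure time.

CI = x̄ ± t*(s/√n) = 120 ± 2.042(16/√31) = (114.13, 125.87)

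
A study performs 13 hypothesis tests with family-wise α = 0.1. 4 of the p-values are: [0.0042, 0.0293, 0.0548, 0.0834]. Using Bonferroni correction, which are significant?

Bonferroni α = 0.1/13 = 0.00769. Significant p-values: [0.0042]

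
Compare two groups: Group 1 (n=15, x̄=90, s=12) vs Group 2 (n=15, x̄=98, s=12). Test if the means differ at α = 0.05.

Pooled sp = 12.0. t = -1.826, df = 28. Critical t = ±2.048. Fail to reject H₀.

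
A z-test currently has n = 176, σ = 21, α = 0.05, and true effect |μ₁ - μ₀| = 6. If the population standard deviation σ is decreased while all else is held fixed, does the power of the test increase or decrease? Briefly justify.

Power increases: a smaller σ shrinks the standard error σ/√n, moving the sampling distribution under H₁ further from the critical value.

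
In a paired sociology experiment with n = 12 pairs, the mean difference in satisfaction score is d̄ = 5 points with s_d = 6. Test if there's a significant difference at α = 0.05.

t = d̄/(s_d/√n) = 5/(6/√12) = 2.887. df = 11, critical t = ±2.201. Reject H₀.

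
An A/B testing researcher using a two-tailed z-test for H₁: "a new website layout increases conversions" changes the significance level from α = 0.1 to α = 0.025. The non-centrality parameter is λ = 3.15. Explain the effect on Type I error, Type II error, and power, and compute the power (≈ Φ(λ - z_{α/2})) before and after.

Decreasing α from 0.1 to 0.025:
• Type I error rate decreases (α is the Type I rate by definition).
• Critical value moves from z_{α/2} = 1.645 to 2.241, so power = Φ(λ - z_{α/2}) goes from Φ(3.15 - 1.645) = 0.934 to Φ(3.15 - 2.241) = 0.818.
• Type II error rate β = 1 - power therefore increases (0.066 → 0.182).
Appropriate when false positives are costly — here, rolling out a layout that doesn't actually help — wasted engineering effort.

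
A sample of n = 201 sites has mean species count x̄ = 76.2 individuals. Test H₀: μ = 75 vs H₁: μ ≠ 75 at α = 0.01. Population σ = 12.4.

z = (x̄ - μ₀)/(σ/√n) = (76.2 - 75)/(12.4/√201) = 1.372. Critical value: ±2.576. Since |1.372| ≤ 2.576, Fail to reject H₀.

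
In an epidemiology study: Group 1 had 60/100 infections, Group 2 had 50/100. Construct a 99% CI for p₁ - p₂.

p̂₁ = 0.6, p̂₂ = 0.5. Difference = 0.1. CI = (-0.08, 0.28)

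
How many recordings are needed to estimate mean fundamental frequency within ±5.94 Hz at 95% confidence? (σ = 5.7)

n = (z*σ/E)² = (1.96×5.7/5.94)² = 3.5 → n = 4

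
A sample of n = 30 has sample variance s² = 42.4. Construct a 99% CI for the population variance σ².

df = 29. χ²_{0.005} = 52.336, χ²_{0.995} = 13.121. CI for σ² = ((n-1)s²/χ²_{α/2}, (n-1)s²/χ²_{1-α/2}) = (29·42.4/52.336, 29·42.4/13.121) = (23.49, 93.71)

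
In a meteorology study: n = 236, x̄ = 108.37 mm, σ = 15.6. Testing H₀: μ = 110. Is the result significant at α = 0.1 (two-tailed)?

z = (108.37 - 110)/(15.6/√236) = -1.605. Since |z| ≤ 1.645, not significant at α = 0.1.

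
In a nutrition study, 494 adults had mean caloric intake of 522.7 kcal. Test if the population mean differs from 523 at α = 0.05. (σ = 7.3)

z = (x̄ - μ₀)/(σ/√n) = (522.7 - 523)/(7.3/√494) = -0.913. Critical value: ±1.96. Since |-0.913| ≤ 1.96, Fail to reject H₀.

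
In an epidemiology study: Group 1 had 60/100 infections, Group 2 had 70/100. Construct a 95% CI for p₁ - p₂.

p̂₁ = 0.6, p̂₂ = 0.7. Difference = -0.1. CI = (-0.231, 0.031)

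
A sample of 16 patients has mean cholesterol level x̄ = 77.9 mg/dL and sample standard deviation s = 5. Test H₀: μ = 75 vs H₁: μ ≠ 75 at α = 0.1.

t = (x̄ - μ₀)/(s/√n) = (77.9 - 75)/(5/√16) = 2.32. df = 15, critical t = ±1.753. Reject H₀.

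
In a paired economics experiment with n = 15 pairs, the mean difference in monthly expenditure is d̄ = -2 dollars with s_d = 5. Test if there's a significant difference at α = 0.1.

t = d̄/(s_d/√n) = -2/(5/√15) = -1.549. df = 14, critical t = ±1.761. Fail to reject H₀.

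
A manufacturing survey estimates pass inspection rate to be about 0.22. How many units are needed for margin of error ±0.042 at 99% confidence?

n = z²p(1-p)/E² = 2.576²×0.22×0.78/0.042² = 645.5 → n = 646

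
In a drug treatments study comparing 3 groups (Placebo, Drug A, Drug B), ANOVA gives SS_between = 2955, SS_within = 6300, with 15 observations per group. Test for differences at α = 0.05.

df_between = 2, df_within = 42. F = MS_between/MS_within = 1477.5/150.0 = 9.85. F_crit ≈ 3.22. Reject H₀. At least one mean differs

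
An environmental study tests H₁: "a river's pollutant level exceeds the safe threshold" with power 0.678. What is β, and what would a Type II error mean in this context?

β = 1 - power = 1 - 0.678 = 0.322. A Type II error is failing to reject H₀ when H₀ is false (false negative) — here, failing to conclude that a river's pollutant level exceeds the safe threshold when in fact it is true. Consequence: allowing unsafe pollution to continue.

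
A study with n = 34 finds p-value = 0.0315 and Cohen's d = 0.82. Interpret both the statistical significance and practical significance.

Statistically significant (p = 0.0315 < 0.05). Cohen's d = 0.82 indicates a large effect size. Both statistical and practical significance should be considered.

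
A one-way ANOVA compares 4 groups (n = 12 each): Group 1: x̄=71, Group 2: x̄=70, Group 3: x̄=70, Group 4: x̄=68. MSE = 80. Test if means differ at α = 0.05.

Grand mean = 69.75. SS_between = 57.0, MS_between = 19.0. F = 0.237, F_crit ≈ 2.816. Fail to reject H₀.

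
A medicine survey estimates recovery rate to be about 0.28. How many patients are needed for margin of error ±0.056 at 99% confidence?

n = z²p(1-p)/E² = 2.576²×0.28×0.72/0.056² = 426.6 → n = 427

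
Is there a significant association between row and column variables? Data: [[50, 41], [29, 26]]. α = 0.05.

χ² = 0.068. df = 1, critical = 3.841. Fail to reject H₀. No evidence of dependence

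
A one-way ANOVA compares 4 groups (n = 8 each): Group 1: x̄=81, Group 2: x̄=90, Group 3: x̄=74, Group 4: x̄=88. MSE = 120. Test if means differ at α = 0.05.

Grand mean = 83.25. SS_between = 1270.0, MS_between = 423.33. F = 3.528, F_crit ≈ 2.947. Reject H₀.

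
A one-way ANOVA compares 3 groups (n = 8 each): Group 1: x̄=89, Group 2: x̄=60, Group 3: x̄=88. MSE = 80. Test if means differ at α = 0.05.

Grand mean = 79.0. SS_between = 4336.0, MS_between = 2168.0. F = 27.1, F_crit ≈ 3.467. Reject H₀.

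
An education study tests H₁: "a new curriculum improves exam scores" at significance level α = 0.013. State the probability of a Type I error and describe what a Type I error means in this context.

P(Type I error) = α = 0.013. A Type I error is rejecting H₀ when H₀ is actually true (false positive) — here, concluding that a new curriculum improves exam scores when in fact this is not the case. Consequence: adopting a curriculum that gives no real benefit — disruption for nothing.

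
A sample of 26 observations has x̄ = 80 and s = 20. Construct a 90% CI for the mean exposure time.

CI = x̄ ± t*(s/√n) = 80 ± 1.708(20/√26) = (73.3, 86.7)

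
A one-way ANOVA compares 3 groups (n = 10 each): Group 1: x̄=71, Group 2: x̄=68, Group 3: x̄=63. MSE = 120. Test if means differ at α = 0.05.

Grand mean = 67.33. SS_between = 326.67, MS_between = 163.33. F = 1.361, F_crit ≈ 3.354. Fail to reject H₀.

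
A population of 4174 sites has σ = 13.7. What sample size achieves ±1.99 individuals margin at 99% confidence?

Without FPC: n₀ = (2.576×13.7/1.99)² = 314.504. With FPC: n = n₀N/(n₀+N-1) = 292.5 → n = 293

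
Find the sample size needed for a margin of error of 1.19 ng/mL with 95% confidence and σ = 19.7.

n = (z*σ/E)² = (1.96×19.7/1.19)² = 1052.8 → n = 1053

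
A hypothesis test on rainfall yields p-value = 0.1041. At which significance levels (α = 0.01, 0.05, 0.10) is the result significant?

p = 0.1041. Not significant at any of the given levels.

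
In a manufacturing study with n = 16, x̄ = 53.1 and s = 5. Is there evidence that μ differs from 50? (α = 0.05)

t = (x̄ - μ₀)/(s/√n) = (53.1 - 50)/(5/√16) = 2.48. df = 15, critical t = ±2.131. Reject H₀.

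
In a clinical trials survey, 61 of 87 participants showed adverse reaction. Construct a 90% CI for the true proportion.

p̂ = 0.701. CI = p̂ ± z*√(p̂(1-p̂)/n) = (0.62, 0.782)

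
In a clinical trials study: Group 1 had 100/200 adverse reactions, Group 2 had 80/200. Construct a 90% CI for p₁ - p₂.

p̂₁ = 0.5, p̂₂ = 0.4. Difference = 0.1. CI = (0.019, 0.181)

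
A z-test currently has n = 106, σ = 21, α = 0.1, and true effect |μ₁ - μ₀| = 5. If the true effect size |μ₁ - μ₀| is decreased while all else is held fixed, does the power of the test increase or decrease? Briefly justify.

Power decreases: a smaller true effect decreases the non-centrality λ = |μ₁ - μ₀|/(σ/√n).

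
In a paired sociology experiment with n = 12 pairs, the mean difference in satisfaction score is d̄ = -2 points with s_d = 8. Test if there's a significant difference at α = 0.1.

t = d̄/(s_d/√n) = -2/(8/√12) = -0.866. df = 11, critical t = ±1.796. Fail to reject H₀.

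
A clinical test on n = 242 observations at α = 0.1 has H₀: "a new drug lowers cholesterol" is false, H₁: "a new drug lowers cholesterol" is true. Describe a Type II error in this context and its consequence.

Type II error: failing to reject H₀ when it is false — concluding that a new drug lowers cholesterol is not supported when in fact it is. Consequence: shelving an effective drug — patients miss out on a treatment that would have helped.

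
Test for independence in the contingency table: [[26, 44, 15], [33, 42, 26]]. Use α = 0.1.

χ² = 2.47. df = 2, critical = 4.605. Fail to reject H₀. No evidence of dependence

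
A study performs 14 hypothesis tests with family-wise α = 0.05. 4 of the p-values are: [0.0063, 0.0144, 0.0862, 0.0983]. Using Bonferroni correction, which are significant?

Bonferroni α = 0.05/14 = 0.00357. None of the given p-values are significant.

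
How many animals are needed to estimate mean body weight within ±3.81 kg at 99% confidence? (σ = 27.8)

n = (z*σ/E)² = (2.576×27.8/3.81)² = 353.3 → n = 354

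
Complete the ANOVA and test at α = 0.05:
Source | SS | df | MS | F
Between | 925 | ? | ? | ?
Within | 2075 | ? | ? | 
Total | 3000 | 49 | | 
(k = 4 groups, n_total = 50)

df_between = 3, df_within = 46. MS_between = 308.33, MS_within = 45.11. F = 6.835, F_crit ≈ 2.807. Reject H₀.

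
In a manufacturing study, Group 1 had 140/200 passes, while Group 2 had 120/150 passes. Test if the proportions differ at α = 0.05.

p̂₁ = 0.7, p̂₂ = 0.8, pooled p̂ = 0.743. z = -2.118. Critical: ±1.96. Reject H₀.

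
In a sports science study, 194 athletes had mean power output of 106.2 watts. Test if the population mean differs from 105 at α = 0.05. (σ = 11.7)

z = (x̄ - μ₀)/(σ/√n) = (106.2 - 105)/(11.7/√194) = 1.429. Critical value: ±1.96. Since |1.429| ≤ 1.96, Fail to reject H₀.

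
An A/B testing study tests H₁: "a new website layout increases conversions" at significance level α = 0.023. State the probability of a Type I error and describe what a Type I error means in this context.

P(Type I error) = α = 0.023. A Type I error is rejecting H₀ when H₀ is actually true (false positive) — here, concluding that a new website layout increases conversions when in fact this is not the case. Consequence: rolling out a layout that doesn't actually help — wasted engineering effort.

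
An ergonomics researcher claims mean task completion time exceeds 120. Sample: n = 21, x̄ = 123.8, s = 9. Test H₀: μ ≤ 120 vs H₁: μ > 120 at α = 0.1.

t = (123.8 - 120)/(9/√21) = 1.935, df = 20. Critical t = 1.325. Reject H₀.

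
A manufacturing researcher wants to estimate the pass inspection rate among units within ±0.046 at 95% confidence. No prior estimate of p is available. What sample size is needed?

Conservative approach: use p = 0.5 (maximizes p(1-p) = 0.25). n = z²(0.25)/E² = 1.96²×0.25/0.046² = 453.9 → n = 454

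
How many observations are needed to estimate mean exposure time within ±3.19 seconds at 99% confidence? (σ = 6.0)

n = (z*σ/E)² = (2.576×6.0/3.19)² = 23.5 → n = 24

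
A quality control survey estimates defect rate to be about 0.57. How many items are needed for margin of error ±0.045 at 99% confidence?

n = z²p(1-p)/E² = 2.576²×0.57×0.43/0.045² = 803.2 → n = 804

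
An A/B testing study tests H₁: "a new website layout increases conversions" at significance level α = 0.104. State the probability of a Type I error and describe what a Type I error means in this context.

P(Type I error) = α = 0.104. A Type I error is rejecting H₀ when H₀ is actually true (false positive) — here, concluding that a new website layout increases conversions when in fact this is not the case. Consequence: rolling out a layout that doesn't actually help — wasted engineering effort.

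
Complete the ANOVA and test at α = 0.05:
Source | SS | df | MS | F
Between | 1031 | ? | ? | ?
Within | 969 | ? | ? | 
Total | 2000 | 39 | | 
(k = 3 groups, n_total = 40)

df_between = 2, df_within = 37. MS_between = 515.5, MS_within = 26.19. F = 19.684, F_crit ≈ 3.252. Reject H₀.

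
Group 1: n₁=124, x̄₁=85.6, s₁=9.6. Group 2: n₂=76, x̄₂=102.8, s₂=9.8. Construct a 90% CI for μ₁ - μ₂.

Difference = -17.2. SE = √(9.6²/124 + 9.8²/76) = 1.417. CI = (-19.53, -14.87)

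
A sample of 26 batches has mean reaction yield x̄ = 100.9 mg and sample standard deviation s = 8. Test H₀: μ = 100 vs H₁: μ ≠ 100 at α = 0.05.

t = (x̄ - μ₀)/(s/√n) = (100.9 - 100)/(8/√26) = 0.574. df = 25, critical t = ±2.06. Fail to reject H₀.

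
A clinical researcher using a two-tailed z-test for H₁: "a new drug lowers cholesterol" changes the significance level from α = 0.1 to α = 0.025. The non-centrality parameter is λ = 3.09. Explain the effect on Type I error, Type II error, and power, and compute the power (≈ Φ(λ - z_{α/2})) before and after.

Decreasing α from 0.1 to 0.025:
• Type I error rate decreases (α is the Type I rate by definition).
• Critical value moves from z_{α/2} = 1.645 to 2.241, so power = Φ(λ - z_{α/2}) goes from Φ(3.09 - 1.645) = 0.926 to Φ(3.09 - 2.241) = 0.802.
• Type II error rate β = 1 - power therefore increases (0.074 → 0.198).
Appropriate when false positives are costly — here, approving an ineffective drug — patients take a useless medication and may skip effective alternatives.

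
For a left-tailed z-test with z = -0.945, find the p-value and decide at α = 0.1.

p = P(Z < -0.945) = Φ(-0.945) ≈ 0.1723. Since p ≥ 0.1, fail to reject H₀ (not significant) at α = 0.1.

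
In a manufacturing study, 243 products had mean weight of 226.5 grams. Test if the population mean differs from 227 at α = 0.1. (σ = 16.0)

z = (x̄ - μ₀)/(σ/√n) = (226.5 - 227)/(16.0/√243) = -0.487. Critical value: ±1.645. Since |-0.487| ≤ 1.645, Fail to reject H₀.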